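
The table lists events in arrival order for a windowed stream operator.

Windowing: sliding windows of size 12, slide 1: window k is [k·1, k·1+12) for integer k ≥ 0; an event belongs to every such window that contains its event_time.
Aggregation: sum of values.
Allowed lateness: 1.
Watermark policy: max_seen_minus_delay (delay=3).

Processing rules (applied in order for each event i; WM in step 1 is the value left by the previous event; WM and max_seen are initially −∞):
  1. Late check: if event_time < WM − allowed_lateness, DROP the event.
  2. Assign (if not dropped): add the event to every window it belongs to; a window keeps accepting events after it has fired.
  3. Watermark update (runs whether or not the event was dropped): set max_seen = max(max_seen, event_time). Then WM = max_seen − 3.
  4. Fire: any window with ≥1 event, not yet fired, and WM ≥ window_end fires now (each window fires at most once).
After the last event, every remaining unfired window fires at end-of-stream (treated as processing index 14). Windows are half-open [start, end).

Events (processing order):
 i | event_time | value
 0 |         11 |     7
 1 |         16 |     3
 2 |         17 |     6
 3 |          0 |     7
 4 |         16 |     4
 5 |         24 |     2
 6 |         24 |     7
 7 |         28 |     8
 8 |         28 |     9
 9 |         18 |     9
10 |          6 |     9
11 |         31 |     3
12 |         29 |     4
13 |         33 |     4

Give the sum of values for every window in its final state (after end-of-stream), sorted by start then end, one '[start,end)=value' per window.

[0,12)=7 [1,13)=7 [2,14)=7 [3,15)=7 [4,16)=7 [5,17)=14 [6,18)=20 [7,19)=20 [8,20)=20 [9,21)=20 [10,22)=20 [11,23)=20 [12,24)=13 [13,25)=22 [14,26)=22 [15,27)=22 [16,28)=22 [17,29)=32 [18,30)=30 [19,31)=30 [20,32)=33 [21,33)=33 [22,34)=37 [23,35)=37 [24,36)=37 [25,37)=28 [26,38)=28 [27,39)=28 [28,40)=28 [29,41)=11 [30,42)=7 [31,43)=7 [32,44)=4 [33,45)=4

i=0 t=11 v=7: → [11,23),[10,22),[9,21),[8,20),[7,19),[6,18),[5,17),[4,16),[3,15),[2,14),[1,13),[0,12); WM=8
i=1 t=16 v=3: → [16,28),[15,27),[14,26),[13,25),[12,24),[11,23),[10,22),[9,21),[8,20),[7,19),[6,18),[5,17); WM=13; [0,12) fires=7 [1,13) fires=7
i=2 t=17 v=6: → [17,29),[16,28),[15,27),[14,26),[13,25),[12,24),[11,23),[10,22),[9,21),[8,20),[7,19),[6,18); WM=14; [2,14) fires=7
i=3 t=0 v=7: DROP (t<14-1); WM=14
i=4 t=16 v=4: → [16,28),[15,27),[14,26),[13,25),[12,24),[11,23),[10,22),[9,21),[8,20),[7,19),[6,18),[5,17); WM=14
i=5 t=24 v=2: → [24,36),[23,35),[22,34),[21,33),[20,32),[19,31),[18,30),[17,29),[16,28),[15,27),[14,26),[13,25); WM=21; [3,15) fires=7 [4,16) fires=7 [5,17) fires=14 [6,18) fires=20 [7,19) fires=20 [8,20) fires=20 [9,21) fires=20
i=6 t=24 v=7: → [24,36),[23,35),[22,34),[21,33),[20,32),[19,31),[18,30),[17,29),[16,28),[15,27),[14,26),[13,25); WM=21
i=7 t=28 v=8: → [28,40),[27,39),[26,38),[25,37),[24,36),[23,35),[22,34),[21,33),[20,32),[19,31),[18,30),[17,29); WM=25; [10,22) fires=20 [11,23) fires=20 [12,24) fires=13 [13,25) fires=22
i=8 t=28 v=9: → [28,40),[27,39),[26,38),[25,37),[24,36),[23,35),[22,34),[21,33),[20,32),[19,31),[18,30),[17,29); WM=25
i=9 t=18 v=9: DROP (t<25-1); WM=25
i=10 t=6 v=9: DROP (t<25-1); WM=25
i=11 t=31 v=3: → [31,43),[30,42),[29,41),[28,40),[27,39),[26,38),[25,37),[24,36),[23,35),[22,34),[21,33),[20,32); WM=28; [14,26) fires=22 [15,27) fires=22 [16,28) fires=22
i=12 t=29 v=4: → [29,41),[28,40),[27,39),[26,38),[25,37),[24,36),[23,35),[22,34),[21,33),[20,32),[19,31),[18,30); WM=28
i=13 t=33 v=4: → [33,45),[32,44),[31,43),[30,42),[29,41),[28,40),[27,39),[26,38),[25,37),[24,36),[23,35),[22,34); WM=30; [17,29) fires=32 [18,30) fires=30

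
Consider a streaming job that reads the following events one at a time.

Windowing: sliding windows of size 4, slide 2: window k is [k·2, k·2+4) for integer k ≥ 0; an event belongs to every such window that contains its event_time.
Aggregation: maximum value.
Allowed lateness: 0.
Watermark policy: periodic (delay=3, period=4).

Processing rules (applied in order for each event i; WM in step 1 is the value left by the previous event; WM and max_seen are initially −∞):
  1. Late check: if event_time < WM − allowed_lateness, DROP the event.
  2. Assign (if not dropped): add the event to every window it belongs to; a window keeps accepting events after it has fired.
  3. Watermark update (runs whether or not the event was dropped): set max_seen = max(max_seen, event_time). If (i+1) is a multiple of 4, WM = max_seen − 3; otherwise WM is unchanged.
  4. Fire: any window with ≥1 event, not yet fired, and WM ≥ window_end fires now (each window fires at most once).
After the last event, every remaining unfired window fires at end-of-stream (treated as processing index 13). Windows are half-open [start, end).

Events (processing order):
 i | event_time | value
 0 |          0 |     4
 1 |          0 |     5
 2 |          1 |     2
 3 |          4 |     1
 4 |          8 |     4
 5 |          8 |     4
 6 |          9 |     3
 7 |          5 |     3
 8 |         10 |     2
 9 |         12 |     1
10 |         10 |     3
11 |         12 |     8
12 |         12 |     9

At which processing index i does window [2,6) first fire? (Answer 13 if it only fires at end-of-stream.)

7

i=0 t=0 v=4: → [0,4); WM=−∞
i=1 t=0 v=5: → [0,4); WM=−∞
i=2 t=1 v=2: → [0,4); WM=−∞
i=3 t=4 v=1: → [4,8),[2,6); WM=1
i=4 t=8 v=4: → [8,12),[6,10); WM=1
i=5 t=8 v=4: → [8,12),[6,10); WM=1
i=6 t=9 v=3: → [8,12),[6,10); WM=1
i=7 t=5 v=3: → [4,8),[2,6); WM=6; [0,4) fires=5 [2,6) fires=3
i=8 t=10 v=2: → [10,14),[8,12); WM=6
i=9 t=12 v=1: → [12,16),[10,14); WM=6
i=10 t=10 v=3: → [10,14),[8,12); WM=6
i=11 t=12 v=8: → [12,16),[10,14); WM=9; [4,8) fires=3
i=12 t=12 v=9: → [12,16),[10,14); WM=9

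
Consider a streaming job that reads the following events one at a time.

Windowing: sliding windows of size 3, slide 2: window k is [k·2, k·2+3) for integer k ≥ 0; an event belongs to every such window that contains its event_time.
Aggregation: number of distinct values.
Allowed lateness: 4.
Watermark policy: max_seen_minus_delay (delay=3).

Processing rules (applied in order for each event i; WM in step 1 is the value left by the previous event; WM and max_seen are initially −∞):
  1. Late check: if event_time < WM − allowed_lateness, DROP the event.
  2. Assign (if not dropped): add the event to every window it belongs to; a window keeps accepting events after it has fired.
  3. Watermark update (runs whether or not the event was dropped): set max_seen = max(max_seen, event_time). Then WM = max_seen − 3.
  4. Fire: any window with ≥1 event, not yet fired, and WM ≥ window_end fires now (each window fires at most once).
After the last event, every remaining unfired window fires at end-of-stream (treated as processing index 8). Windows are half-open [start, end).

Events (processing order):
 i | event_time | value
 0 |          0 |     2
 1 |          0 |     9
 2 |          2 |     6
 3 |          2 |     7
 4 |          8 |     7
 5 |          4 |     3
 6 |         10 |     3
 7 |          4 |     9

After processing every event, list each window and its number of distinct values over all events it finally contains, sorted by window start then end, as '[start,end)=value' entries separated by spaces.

i=0 t=0 v=2: → [0,3); WM=-3
i=1 t=0 v=9: → [0,3); WM=-3
i=2 t=2 v=6: → [2,5),[0,3); WM=-1
i=3 t=2 v=7: → [2,5),[0,3); WM=-1
i=4 t=8 v=7: → [8,11),[6,9); WM=5; [0,3) fires=4 [2,5) fires=2
i=5 t=4 v=3: → [4,7),[2,5); WM=5
i=6 t=10 v=3: → [10,13),[8,11); WM=7; [4,7) fires=1
i=7 t=4 v=9: → [4,7),[2,5); WM=7

[0,3)=4 [2,5)=4 [4,7)=2 [6,9)=1 [8,11)=2 [10,13)=1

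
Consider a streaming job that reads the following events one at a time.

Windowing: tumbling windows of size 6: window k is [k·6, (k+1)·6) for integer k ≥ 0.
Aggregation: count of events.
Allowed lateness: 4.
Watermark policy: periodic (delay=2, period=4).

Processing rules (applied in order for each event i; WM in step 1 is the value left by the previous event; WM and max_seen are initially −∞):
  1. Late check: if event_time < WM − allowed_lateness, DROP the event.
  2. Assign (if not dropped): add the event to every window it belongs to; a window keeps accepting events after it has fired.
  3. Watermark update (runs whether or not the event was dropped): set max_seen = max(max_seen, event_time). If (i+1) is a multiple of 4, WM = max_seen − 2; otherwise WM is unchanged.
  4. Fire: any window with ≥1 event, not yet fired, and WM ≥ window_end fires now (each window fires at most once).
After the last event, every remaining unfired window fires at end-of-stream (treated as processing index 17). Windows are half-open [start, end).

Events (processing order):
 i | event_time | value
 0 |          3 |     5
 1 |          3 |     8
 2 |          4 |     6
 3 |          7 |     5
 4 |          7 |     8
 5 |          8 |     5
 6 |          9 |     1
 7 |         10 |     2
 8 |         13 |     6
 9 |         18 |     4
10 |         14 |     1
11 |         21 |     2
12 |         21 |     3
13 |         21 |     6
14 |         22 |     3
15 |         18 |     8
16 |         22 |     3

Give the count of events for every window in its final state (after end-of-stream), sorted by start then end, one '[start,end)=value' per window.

[0,6)=3 [6,12)=5 [12,18)=2 [18,24)=7

i=0 t=3 v=5: → [0,6); WM=−∞
i=1 t=3 v=8: → [0,6); WM=−∞
i=2 t=4 v=6: → [0,6); WM=−∞
i=3 t=7 v=5: → [6,12); WM=5
i=4 t=7 v=8: → [6,12); WM=5
i=5 t=8 v=5: → [6,12); WM=5
i=6 t=9 v=1: → [6,12); WM=5
i=7 t=10 v=2: → [6,12); WM=8; [0,6) fires=3
i=8 t=13 v=6: → [12,18); WM=8
i=9 t=18 v=4: → [18,24); WM=8
i=10 t=14 v=1: → [12,18); WM=8
i=11 t=21 v=2: → [18,24); WM=19; [6,12) fires=5 [12,18) fires=2
i=12 t=21 v=3: → [18,24); WM=19
i=13 t=21 v=6: → [18,24); WM=19
i=14 t=22 v=3: → [18,24); WM=19
i=15 t=18 v=8: → [18,24); WM=20
i=16 t=22 v=3: → [18,24); WM=20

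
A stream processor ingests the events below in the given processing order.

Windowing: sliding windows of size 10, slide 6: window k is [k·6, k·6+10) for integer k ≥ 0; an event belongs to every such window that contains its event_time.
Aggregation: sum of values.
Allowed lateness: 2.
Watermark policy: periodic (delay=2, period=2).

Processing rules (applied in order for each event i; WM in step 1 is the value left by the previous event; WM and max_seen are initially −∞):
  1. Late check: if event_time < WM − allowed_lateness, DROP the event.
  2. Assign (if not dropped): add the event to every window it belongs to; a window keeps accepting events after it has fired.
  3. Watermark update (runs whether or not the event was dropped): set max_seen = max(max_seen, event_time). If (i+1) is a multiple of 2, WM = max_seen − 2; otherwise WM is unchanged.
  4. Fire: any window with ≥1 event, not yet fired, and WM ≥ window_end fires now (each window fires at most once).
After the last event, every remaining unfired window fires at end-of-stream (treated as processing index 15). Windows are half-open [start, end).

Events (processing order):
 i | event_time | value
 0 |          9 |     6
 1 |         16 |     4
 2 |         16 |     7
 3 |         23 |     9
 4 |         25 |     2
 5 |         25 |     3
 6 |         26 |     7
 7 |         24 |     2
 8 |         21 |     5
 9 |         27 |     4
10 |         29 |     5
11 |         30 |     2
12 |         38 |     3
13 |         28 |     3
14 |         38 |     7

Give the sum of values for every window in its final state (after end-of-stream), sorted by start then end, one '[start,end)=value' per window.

[0,10)=6 [6,16)=6 [12,22)=11 [18,28)=27 [24,34)=28 [30,40)=12 [36,46)=10

i=0 t=9 v=6: → [6,16),[0,10); WM=−∞
i=1 t=16 v=4: → [12,22); WM=14; [0,10) fires=6
i=2 t=16 v=7: → [12,22); WM=14
i=3 t=23 v=9: → [18,28); WM=21; [6,16) fires=6
i=4 t=25 v=2: → [24,34),[18,28); WM=21
i=5 t=25 v=3: → [24,34),[18,28); WM=23; [12,22) fires=11
i=6 t=26 v=7: → [24,34),[18,28); WM=23
i=7 t=24 v=2: → [24,34),[18,28); WM=24
i=8 t=21 v=5: DROP (t<24-2); WM=24
i=9 t=27 v=4: → [24,34),[18,28); WM=25
i=10 t=29 v=5: → [24,34); WM=25
i=11 t=30 v=2: → [30,40),[24,34); WM=28; [18,28) fires=27
i=12 t=38 v=3: → [36,46),[30,40); WM=28
i=13 t=28 v=3: → [24,34); WM=36; [24,34) fires=28
i=14 t=38 v=7: → [36,46),[30,40); WM=36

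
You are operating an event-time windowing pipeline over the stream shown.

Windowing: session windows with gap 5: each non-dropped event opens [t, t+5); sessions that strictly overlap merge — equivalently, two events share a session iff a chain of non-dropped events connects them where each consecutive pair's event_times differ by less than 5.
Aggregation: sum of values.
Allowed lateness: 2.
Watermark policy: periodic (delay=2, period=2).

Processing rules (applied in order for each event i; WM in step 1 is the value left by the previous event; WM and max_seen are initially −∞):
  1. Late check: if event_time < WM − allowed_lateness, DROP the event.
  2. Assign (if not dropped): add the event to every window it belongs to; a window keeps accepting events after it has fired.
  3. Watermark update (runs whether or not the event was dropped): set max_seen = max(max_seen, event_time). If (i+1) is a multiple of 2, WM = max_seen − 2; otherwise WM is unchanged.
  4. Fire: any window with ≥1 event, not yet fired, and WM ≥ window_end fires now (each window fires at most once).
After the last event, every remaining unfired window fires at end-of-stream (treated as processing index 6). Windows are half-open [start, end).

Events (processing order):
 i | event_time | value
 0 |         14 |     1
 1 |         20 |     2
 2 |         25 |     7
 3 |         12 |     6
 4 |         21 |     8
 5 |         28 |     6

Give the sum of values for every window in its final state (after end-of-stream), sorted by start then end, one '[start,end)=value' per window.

[14,19)=1 [20,33)=23

i=0 t=14 v=1: → [14,19); WM=−∞
i=1 t=20 v=2: → [20,25); WM=18
i=2 t=25 v=7: → [25,30); WM=18
i=3 t=12 v=6: DROP (t<18-2); WM=23
i=4 t=21 v=8: → [20,30); WM=23
i=5 t=28 v=6: → [20,33); WM=26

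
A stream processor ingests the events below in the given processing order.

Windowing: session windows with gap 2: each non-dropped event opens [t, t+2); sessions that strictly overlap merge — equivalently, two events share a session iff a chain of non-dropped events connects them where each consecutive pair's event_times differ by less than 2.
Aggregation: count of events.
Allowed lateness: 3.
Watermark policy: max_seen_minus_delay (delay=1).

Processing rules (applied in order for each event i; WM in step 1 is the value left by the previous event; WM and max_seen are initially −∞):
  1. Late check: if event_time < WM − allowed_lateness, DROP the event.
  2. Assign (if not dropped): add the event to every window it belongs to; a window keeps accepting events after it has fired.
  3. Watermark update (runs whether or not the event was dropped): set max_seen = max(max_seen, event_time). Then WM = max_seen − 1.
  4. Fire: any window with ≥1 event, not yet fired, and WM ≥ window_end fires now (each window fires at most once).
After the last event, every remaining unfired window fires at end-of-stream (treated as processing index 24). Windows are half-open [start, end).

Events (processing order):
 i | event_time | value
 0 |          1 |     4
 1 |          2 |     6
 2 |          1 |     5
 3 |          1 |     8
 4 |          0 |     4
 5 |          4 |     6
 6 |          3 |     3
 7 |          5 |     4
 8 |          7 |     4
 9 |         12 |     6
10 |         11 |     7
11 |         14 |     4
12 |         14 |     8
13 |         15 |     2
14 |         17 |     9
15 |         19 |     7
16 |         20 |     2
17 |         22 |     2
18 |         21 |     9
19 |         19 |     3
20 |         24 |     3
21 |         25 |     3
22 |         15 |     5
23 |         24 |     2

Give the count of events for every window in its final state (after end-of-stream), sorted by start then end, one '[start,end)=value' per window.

[0,7)=8 [7,9)=1 [11,14)=2 [14,17)=3 [17,19)=1 [19,24)=5 [24,27)=3

i=0 t=1 v=4: → [1,3); WM=0
i=1 t=2 v=6: → [1,4); WM=1
i=2 t=1 v=5: → [1,4); WM=1
i=3 t=1 v=8: → [1,4); WM=1
i=4 t=0 v=4: → [0,4); WM=1
i=5 t=4 v=6: → [4,6); WM=3
i=6 t=3 v=3: → [0,6); WM=3
i=7 t=5 v=4: → [0,7); WM=4
i=8 t=7 v=4: → [7,9); WM=6
i=9 t=12 v=6: → [12,14); WM=11
i=10 t=11 v=7: → [11,14); WM=11
i=11 t=14 v=4: → [14,16); WM=13
i=12 t=14 v=8: → [14,16); WM=13
i=13 t=15 v=2: → [14,17); WM=14
i=14 t=17 v=9: → [17,19); WM=16
i=15 t=19 v=7: → [19,21); WM=18
i=16 t=20 v=2: → [19,22); WM=19
i=17 t=22 v=2: → [22,24); WM=21
i=18 t=21 v=9: → [19,24); WM=21
i=19 t=19 v=3: → [19,24); WM=21
i=20 t=24 v=3: → [24,26); WM=23
i=21 t=25 v=3: → [24,27); WM=24
i=22 t=15 v=5: DROP (t<24-3); WM=24
i=23 t=24 v=2: → [24,27); WM=24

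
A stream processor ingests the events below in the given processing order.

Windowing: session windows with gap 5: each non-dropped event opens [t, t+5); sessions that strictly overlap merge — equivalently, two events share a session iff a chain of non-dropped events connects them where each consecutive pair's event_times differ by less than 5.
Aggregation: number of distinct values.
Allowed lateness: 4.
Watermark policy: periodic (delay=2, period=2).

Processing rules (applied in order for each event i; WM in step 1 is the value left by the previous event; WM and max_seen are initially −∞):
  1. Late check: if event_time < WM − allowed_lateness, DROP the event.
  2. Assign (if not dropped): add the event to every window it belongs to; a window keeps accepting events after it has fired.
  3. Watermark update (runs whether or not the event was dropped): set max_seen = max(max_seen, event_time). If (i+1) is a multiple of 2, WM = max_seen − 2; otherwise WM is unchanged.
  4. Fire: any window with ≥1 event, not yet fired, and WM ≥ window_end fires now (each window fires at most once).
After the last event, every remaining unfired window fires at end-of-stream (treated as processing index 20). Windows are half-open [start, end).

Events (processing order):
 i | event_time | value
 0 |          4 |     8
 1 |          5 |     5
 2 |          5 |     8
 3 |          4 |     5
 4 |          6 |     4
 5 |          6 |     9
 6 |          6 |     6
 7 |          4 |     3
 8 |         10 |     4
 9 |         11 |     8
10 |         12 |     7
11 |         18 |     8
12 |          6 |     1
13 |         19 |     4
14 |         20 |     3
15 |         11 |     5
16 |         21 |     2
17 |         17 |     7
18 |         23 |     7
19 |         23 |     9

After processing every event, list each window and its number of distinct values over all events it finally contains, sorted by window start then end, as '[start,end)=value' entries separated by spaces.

[4,17)=7 [17,28)=6

i=0 t=4 v=8: → [4,9); WM=−∞
i=1 t=5 v=5: → [4,10); WM=3
i=2 t=5 v=8: → [4,10); WM=3
i=3 t=4 v=5: → [4,10); WM=3
i=4 t=6 v=4: → [4,11); WM=3
i=5 t=6 v=9: → [4,11); WM=4
i=6 t=6 v=6: → [4,11); WM=4
i=7 t=4 v=3: → [4,11); WM=4
i=8 t=10 v=4: → [4,15); WM=4
i=9 t=11 v=8: → [4,16); WM=9
i=10 t=12 v=7: → [4,17); WM=9
i=11 t=18 v=8: → [18,23); WM=16
i=12 t=6 v=1: DROP (t<16-4); WM=16
i=13 t=19 v=4: → [18,24); WM=17
i=14 t=20 v=3: → [18,25); WM=17
i=15 t=11 v=5: DROP (t<17-4); WM=18
i=16 t=21 v=2: → [18,26); WM=18
i=17 t=17 v=7: → [17,26); WM=19
i=18 t=23 v=7: → [17,28); WM=19
i=19 t=23 v=9: → [17,28); WM=21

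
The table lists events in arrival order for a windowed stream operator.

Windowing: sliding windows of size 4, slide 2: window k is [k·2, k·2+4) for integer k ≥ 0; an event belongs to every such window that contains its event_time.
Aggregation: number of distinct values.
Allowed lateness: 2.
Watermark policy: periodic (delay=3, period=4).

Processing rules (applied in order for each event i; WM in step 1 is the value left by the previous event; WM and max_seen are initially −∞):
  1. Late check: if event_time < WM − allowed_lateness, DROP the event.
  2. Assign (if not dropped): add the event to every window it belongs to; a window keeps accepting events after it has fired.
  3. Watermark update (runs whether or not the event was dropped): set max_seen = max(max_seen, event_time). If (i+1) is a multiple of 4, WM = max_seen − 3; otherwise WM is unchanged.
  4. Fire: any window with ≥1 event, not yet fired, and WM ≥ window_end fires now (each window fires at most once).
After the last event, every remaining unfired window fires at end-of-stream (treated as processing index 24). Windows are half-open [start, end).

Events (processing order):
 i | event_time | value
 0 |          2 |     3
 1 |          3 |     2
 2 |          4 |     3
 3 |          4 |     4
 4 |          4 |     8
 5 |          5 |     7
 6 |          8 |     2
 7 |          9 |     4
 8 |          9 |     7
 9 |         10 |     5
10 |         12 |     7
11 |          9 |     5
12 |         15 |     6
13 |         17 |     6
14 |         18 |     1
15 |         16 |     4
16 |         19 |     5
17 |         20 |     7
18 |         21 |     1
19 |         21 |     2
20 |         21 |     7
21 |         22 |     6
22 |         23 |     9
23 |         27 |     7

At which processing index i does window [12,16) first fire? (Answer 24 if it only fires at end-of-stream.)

19

i=0 t=2 v=3: → [2,6),[0,4); WM=−∞
i=1 t=3 v=2: → [2,6),[0,4); WM=−∞
i=2 t=4 v=3: → [4,8),[2,6); WM=−∞
i=3 t=4 v=4: → [4,8),[2,6); WM=1
i=4 t=4 v=8: → [4,8),[2,6); WM=1
i=5 t=5 v=7: → [4,8),[2,6); WM=1
i=6 t=8 v=2: → [8,12),[6,10); WM=1
i=7 t=9 v=4: → [8,12),[6,10); WM=6; [0,4) fires=2 [2,6) fires=5
i=8 t=9 v=7: → [8,12),[6,10); WM=6
i=9 t=10 v=5: → [10,14),[8,12); WM=6
i=10 t=12 v=7: → [12,16),[10,14); WM=6
i=11 t=9 v=5: → [8,12),[6,10); WM=9; [4,8) fires=4
i=12 t=15 v=6: → [14,18),[12,16); WM=9
i=13 t=17 v=6: → [16,20),[14,18); WM=9
i=14 t=18 v=1: → [18,22),[16,20); WM=9
i=15 t=16 v=4: → [16,20),[14,18); WM=15; [6,10) fires=4 [8,12) fires=4 [10,14) fires=2
i=16 t=19 v=5: → [18,22),[16,20); WM=15
i=17 t=20 v=7: → [20,24),[18,22); WM=15
i=18 t=21 v=1: → [20,24),[18,22); WM=15
i=19 t=21 v=2: → [20,24),[18,22); WM=18; [12,16) fires=2 [14,18) fires=2
i=20 t=21 v=7: → [20,24),[18,22); WM=18
i=21 t=22 v=6: → [22,26),[20,24); WM=18
i=22 t=23 v=9: → [22,26),[20,24); WM=18
i=23 t=27 v=7: → [26,30),[24,28); WM=24; [16,20) fires=4 [18,22) fires=4 [20,24) fires=5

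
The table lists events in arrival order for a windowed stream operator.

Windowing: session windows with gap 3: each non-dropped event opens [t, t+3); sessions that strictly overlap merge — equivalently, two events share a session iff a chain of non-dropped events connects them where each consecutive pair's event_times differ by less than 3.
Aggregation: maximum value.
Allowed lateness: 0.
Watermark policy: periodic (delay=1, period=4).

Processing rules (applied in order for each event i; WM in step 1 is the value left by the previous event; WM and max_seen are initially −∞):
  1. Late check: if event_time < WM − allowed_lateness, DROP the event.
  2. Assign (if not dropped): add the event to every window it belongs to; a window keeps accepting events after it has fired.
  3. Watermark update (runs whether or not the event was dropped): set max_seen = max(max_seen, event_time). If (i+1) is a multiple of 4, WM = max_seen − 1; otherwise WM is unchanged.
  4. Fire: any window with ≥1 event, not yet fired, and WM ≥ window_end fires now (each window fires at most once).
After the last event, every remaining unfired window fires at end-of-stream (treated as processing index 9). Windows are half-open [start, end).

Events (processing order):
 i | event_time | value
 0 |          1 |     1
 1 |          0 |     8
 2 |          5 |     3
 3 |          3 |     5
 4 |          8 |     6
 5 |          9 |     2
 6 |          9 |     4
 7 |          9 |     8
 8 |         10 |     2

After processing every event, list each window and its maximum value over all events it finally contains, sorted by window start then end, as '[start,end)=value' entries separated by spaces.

[0,8)=8 [8,13)=8

i=0 t=1 v=1: → [1,4); WM=−∞
i=1 t=0 v=8: → [0,4); WM=−∞
i=2 t=5 v=3: → [5,8); WM=−∞
i=3 t=3 v=5: → [0,8); WM=4
i=4 t=8 v=6: → [8,11); WM=4
i=5 t=9 v=2: → [8,12); WM=4
i=6 t=9 v=4: → [8,12); WM=4
i=7 t=9 v=8: → [8,12); WM=8
i=8 t=10 v=2: → [8,13); WM=8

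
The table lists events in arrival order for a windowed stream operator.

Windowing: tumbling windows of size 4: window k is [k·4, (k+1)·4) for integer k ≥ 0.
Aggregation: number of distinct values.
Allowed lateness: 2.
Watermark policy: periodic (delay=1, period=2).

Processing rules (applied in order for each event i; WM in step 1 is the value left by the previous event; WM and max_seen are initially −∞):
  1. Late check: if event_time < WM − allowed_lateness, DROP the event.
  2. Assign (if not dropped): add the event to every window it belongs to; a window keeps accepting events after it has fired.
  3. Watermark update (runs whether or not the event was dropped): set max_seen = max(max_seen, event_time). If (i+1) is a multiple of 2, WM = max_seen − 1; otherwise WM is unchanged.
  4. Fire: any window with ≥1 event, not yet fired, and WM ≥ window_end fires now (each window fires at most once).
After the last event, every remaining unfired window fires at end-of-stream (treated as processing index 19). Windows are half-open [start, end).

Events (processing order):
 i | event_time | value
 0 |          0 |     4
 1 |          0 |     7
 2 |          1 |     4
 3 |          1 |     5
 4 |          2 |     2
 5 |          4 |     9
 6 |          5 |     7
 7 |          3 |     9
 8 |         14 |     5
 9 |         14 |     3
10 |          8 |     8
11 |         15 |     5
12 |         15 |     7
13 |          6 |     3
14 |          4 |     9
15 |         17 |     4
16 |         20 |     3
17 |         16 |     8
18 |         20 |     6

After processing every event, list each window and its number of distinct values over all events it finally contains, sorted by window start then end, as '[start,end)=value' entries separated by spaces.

[0,4)=5 [4,8)=2 [12,16)=3 [16,20)=2 [20,24)=2

i=0 t=0 v=4: → [0,4); WM=−∞
i=1 t=0 v=7: → [0,4); WM=-1
i=2 t=1 v=4: → [0,4); WM=-1
i=3 t=1 v=5: → [0,4); WM=0
i=4 t=2 v=2: → [0,4); WM=0
i=5 t=4 v=9: → [4,8); WM=3
i=6 t=5 v=7: → [4,8); WM=3
i=7 t=3 v=9: → [0,4); WM=4; [0,4) fires=5
i=8 t=14 v=5: → [12,16); WM=4
i=9 t=14 v=3: → [12,16); WM=13; [4,8) fires=2
i=10 t=8 v=8: DROP (t<13-2); WM=13
i=11 t=15 v=5: → [12,16); WM=14
i=12 t=15 v=7: → [12,16); WM=14
i=13 t=6 v=3: DROP (t<14-2); WM=14
i=14 t=4 v=9: DROP (t<14-2); WM=14
i=15 t=17 v=4: → [16,20); WM=16; [12,16) fires=3
i=16 t=20 v=3: → [20,24); WM=16
i=17 t=16 v=8: → [16,20); WM=19
i=18 t=20 v=6: → [20,24); WM=19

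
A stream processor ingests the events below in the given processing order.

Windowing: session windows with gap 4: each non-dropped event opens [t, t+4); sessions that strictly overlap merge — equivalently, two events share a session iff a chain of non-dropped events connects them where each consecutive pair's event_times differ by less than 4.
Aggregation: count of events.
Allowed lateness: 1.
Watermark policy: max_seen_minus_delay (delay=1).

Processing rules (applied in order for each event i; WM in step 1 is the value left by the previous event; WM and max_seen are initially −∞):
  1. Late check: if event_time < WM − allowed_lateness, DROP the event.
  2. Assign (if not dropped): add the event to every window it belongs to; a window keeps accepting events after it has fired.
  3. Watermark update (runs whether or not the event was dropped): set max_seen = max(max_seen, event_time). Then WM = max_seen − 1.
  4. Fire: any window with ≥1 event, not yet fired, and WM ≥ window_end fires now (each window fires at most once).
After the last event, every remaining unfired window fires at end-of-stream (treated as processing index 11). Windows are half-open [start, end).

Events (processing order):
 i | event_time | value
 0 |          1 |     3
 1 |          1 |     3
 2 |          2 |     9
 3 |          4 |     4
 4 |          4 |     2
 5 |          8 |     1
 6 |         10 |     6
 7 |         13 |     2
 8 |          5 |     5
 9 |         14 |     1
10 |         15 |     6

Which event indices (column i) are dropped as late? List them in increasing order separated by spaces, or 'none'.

8

i=0 t=1 v=3: → [1,5); WM=0
i=1 t=1 v=3: → [1,5); WM=0
i=2 t=2 v=9: → [1,6); WM=1
i=3 t=4 v=4: → [1,8); WM=3
i=4 t=4 v=2: → [1,8); WM=3
i=5 t=8 v=1: → [8,12); WM=7
i=6 t=10 v=6: → [8,14); WM=9
i=7 t=13 v=2: → [8,17); WM=12
i=8 t=5 v=5: DROP (t<12-1); WM=12
i=9 t=14 v=1: → [8,18); WM=13
i=10 t=15 v=6: → [8,19); WM=14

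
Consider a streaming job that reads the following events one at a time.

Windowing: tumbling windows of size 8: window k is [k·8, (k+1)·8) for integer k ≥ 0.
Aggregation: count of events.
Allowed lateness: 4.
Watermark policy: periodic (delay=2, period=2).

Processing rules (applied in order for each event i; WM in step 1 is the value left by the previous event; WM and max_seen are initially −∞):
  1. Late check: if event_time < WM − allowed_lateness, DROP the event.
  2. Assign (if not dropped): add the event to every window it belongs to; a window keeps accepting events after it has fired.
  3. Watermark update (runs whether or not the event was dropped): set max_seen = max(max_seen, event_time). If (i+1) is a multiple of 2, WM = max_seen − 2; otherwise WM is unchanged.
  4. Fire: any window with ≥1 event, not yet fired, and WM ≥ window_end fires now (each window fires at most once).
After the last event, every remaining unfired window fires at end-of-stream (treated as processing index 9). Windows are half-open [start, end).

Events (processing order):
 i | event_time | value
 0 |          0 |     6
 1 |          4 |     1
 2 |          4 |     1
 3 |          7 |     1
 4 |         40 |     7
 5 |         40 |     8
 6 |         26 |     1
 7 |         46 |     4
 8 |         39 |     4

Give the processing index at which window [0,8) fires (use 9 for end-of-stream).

5

i=0 t=0 v=6: → [0,8); WM=−∞
i=1 t=4 v=1: → [0,8); WM=2
i=2 t=4 v=1: → [0,8); WM=2
i=3 t=7 v=1: → [0,8); WM=5
i=4 t=40 v=7: → [40,48); WM=5
i=5 t=40 v=8: → [40,48); WM=38; [0,8) fires=4
i=6 t=26 v=1: DROP (t<38-4); WM=38
i=7 t=46 v=4: → [40,48); WM=44
i=8 t=39 v=4: DROP (t<44-4); WM=44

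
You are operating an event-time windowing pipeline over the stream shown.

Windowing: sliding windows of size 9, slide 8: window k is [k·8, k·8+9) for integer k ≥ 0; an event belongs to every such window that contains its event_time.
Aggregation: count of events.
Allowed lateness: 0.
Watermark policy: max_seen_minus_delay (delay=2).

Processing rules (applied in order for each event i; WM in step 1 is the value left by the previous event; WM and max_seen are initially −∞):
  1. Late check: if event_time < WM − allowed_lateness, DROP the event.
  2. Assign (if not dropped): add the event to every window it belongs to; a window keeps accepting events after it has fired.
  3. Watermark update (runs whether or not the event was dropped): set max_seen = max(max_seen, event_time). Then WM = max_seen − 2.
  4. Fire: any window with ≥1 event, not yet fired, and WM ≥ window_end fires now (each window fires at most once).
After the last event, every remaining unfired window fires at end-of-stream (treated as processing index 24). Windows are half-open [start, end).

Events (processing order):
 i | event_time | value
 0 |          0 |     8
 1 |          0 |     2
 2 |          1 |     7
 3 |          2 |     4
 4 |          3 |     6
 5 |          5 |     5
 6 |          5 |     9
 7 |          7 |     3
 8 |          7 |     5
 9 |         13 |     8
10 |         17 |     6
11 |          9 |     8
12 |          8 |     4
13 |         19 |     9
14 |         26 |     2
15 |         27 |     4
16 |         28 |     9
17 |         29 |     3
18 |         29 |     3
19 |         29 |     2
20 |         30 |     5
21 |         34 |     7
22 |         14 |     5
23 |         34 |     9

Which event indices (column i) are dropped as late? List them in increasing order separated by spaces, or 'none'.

i=0 t=0 v=8: → [0,9); WM=-2
i=1 t=0 v=2: → [0,9); WM=-2
i=2 t=1 v=7: → [0,9); WM=-1
i=3 t=2 v=4: → [0,9); WM=0
i=4 t=3 v=6: → [0,9); WM=1
i=5 t=5 v=5: → [0,9); WM=3
i=6 t=5 v=9: → [0,9); WM=3
i=7 t=7 v=3: → [0,9); WM=5
i=8 t=7 v=5: → [0,9); WM=5
i=9 t=13 v=8: → [8,17); WM=11; [0,9) fires=9
i=10 t=17 v=6: → [16,25); WM=15
i=11 t=9 v=8: DROP (t<15-0); WM=15
i=12 t=8 v=4: DROP (t<15-0); WM=15
i=13 t=19 v=9: → [16,25); WM=17; [8,17) fires=1
i=14 t=26 v=2: → [24,33); WM=24
i=15 t=27 v=4: → [24,33); WM=25; [16,25) fires=2
i=16 t=28 v=9: → [24,33); WM=26
i=17 t=29 v=3: → [24,33); WM=27
i=18 t=29 v=3: → [24,33); WM=27
i=19 t=29 v=2: → [24,33); WM=27
i=20 t=30 v=5: → [24,33); WM=28
i=21 t=34 v=7: → [32,41); WM=32
i=22 t=14 v=5: DROP (t<32-0); WM=32
i=23 t=34 v=9: → [32,41); WM=32

11 12 22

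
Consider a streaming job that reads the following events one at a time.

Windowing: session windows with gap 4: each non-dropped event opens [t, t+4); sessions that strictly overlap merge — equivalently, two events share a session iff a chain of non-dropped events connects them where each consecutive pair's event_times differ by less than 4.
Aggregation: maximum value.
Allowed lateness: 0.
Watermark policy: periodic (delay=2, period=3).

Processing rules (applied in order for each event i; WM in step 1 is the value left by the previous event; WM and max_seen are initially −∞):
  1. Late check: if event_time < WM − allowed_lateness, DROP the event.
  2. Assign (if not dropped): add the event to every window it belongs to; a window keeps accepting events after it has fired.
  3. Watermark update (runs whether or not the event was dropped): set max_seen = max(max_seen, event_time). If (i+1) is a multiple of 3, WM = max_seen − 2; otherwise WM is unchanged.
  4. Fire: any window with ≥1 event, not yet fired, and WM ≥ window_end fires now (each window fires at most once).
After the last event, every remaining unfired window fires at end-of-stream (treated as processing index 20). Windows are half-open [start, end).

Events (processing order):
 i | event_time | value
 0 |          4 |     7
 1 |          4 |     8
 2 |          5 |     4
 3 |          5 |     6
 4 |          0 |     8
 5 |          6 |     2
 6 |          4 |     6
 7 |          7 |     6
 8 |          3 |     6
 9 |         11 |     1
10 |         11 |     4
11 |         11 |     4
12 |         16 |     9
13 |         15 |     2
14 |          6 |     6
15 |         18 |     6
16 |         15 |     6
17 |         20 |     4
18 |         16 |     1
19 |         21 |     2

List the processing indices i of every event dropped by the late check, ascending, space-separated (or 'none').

4 8 14 18

i=0 t=4 v=7: → [4,8); WM=−∞
i=1 t=4 v=8: → [4,8); WM=−∞
i=2 t=5 v=4: → [4,9); WM=3
i=3 t=5 v=6: → [4,9); WM=3
i=4 t=0 v=8: DROP (t<3-0); WM=3
i=5 t=6 v=2: → [4,10); WM=4
i=6 t=4 v=6: → [4,10); WM=4
i=7 t=7 v=6: → [4,11); WM=4
i=8 t=3 v=6: DROP (t<4-0); WM=5
i=9 t=11 v=1: → [11,15); WM=5
i=10 t=11 v=4: → [11,15); WM=5
i=11 t=11 v=4: → [11,15); WM=9
i=12 t=16 v=9: → [16,20); WM=9
i=13 t=15 v=2: → [15,20); WM=9
i=14 t=6 v=6: DROP (t<9-0); WM=14
i=15 t=18 v=6: → [15,22); WM=14
i=16 t=15 v=6: → [15,22); WM=14
i=17 t=20 v=4: → [15,24); WM=18
i=18 t=16 v=1: DROP (t<18-0); WM=18
i=19 t=21 v=2: → [15,25); WM=18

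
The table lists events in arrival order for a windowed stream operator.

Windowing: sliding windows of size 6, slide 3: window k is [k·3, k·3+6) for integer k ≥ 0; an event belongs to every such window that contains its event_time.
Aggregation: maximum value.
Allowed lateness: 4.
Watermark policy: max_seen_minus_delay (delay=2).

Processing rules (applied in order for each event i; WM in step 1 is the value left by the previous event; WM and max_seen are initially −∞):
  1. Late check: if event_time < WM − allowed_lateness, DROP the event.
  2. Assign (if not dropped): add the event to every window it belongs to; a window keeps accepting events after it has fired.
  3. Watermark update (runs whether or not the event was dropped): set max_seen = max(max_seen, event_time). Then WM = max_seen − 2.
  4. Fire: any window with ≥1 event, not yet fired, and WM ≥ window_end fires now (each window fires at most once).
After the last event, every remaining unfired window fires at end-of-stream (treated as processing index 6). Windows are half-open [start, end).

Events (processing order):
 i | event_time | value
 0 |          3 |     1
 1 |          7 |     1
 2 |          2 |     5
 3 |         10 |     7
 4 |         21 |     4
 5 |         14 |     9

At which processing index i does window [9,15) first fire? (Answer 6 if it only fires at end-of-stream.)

4

i=0 t=3 v=1: → [3,9),[0,6); WM=1
i=1 t=7 v=1: → [6,12),[3,9); WM=5
i=2 t=2 v=5: → [0,6); WM=5
i=3 t=10 v=7: → [9,15),[6,12); WM=8; [0,6) fires=5
i=4 t=21 v=4: → [21,27),[18,24); WM=19; [3,9) fires=1 [6,12) fires=7 [9,15) fires=7
i=5 t=14 v=9: DROP (t<19-4); WM=19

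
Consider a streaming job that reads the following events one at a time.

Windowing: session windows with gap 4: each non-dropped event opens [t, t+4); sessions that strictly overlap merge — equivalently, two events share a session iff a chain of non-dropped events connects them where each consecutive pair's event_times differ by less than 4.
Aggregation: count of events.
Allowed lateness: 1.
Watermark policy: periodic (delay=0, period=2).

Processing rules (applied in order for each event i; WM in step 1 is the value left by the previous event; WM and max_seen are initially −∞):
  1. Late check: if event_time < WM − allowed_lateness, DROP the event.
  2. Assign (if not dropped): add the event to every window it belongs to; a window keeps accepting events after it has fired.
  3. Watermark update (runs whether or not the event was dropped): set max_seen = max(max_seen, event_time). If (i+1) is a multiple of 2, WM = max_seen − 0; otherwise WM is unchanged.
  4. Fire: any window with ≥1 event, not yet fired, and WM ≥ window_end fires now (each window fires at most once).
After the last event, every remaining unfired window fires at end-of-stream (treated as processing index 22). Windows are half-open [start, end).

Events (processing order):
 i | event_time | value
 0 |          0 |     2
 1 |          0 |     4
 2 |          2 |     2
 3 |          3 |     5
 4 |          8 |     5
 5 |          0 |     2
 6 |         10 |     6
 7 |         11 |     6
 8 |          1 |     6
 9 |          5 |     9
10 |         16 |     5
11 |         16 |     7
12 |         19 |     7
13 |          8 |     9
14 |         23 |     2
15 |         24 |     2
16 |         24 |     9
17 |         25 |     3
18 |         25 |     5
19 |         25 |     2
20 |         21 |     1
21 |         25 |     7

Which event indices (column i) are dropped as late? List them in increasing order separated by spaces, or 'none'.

5 8 9 13 20

i=0 t=0 v=2: → [0,4); WM=−∞
i=1 t=0 v=4: → [0,4); WM=0
i=2 t=2 v=2: → [0,6); WM=0
i=3 t=3 v=5: → [0,7); WM=3
i=4 t=8 v=5: → [8,12); WM=3
i=5 t=0 v=2: DROP (t<3-1); WM=8
i=6 t=10 v=6: → [8,14); WM=8
i=7 t=11 v=6: → [8,15); WM=11
i=8 t=1 v=6: DROP (t<11-1); WM=11
i=9 t=5 v=9: DROP (t<11-1); WM=11
i=10 t=16 v=5: → [16,20); WM=11
i=11 t=16 v=7: → [16,20); WM=16
i=12 t=19 v=7: → [16,23); WM=16
i=13 t=8 v=9: DROP (t<16-1); WM=19
i=14 t=23 v=2: → [23,27); WM=19
i=15 t=24 v=2: → [23,28); WM=24
i=16 t=24 v=9: → [23,28); WM=24
i=17 t=25 v=3: → [23,29); WM=25
i=18 t=25 v=5: → [23,29); WM=25
i=19 t=25 v=2: → [23,29); WM=25
i=20 t=21 v=1: DROP (t<25-1); WM=25
i=21 t=25 v=7: → [23,29); WM=25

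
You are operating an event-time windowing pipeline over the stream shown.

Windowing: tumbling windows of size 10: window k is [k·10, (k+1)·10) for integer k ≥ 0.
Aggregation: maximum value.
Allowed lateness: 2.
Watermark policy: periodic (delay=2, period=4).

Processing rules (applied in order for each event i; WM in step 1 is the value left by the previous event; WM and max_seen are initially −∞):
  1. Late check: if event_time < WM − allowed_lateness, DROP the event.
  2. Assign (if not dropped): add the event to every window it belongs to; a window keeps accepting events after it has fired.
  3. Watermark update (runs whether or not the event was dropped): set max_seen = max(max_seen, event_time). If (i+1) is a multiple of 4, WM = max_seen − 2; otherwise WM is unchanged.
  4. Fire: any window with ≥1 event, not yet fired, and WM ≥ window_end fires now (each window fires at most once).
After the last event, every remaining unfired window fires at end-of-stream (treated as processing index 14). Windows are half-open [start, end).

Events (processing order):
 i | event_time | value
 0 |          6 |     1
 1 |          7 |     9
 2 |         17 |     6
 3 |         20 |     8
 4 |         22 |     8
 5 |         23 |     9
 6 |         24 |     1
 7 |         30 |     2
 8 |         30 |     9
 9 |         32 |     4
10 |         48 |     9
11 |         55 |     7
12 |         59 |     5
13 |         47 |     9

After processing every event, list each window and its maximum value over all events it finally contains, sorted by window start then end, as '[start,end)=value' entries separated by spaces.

[0,10)=9 [10,20)=6 [20,30)=9 [30,40)=9 [40,50)=9 [50,60)=7

i=0 t=6 v=1: → [0,10); WM=−∞
i=1 t=7 v=9: → [0,10); WM=−∞
i=2 t=17 v=6: → [10,20); WM=−∞
i=3 t=20 v=8: → [20,30); WM=18; [0,10) fires=9
i=4 t=22 v=8: → [20,30); WM=18
i=5 t=23 v=9: → [20,30); WM=18
i=6 t=24 v=1: → [20,30); WM=18
i=7 t=30 v=2: → [30,40); WM=28; [10,20) fires=6
i=8 t=30 v=9: → [30,40); WM=28
i=9 t=32 v=4: → [30,40); WM=28
i=10 t=48 v=9: → [40,50); WM=28
i=11 t=55 v=7: → [50,60); WM=53; [20,30) fires=9 [30,40) fires=9 [40,50) fires=9
i=12 t=59 v=5: → [50,60); WM=53
i=13 t=47 v=9: DROP (t<53-2); WM=53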